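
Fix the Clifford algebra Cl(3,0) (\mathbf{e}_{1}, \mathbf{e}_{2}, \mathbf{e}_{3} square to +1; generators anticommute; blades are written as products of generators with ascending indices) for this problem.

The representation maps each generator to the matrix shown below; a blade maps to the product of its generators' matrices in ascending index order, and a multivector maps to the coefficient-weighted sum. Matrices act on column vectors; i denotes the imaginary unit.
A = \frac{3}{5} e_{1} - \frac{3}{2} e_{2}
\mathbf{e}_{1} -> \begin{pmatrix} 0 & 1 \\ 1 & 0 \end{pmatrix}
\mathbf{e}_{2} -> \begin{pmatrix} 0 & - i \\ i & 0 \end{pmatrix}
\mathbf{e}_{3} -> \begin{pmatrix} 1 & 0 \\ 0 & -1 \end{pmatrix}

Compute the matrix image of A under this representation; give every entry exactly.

M = (\frac{3}{5})*rho(e_{1}) + (-\frac{3}{2})*rho(e_{2}), summed entrywise:
Answer: \begin{pmatrix} 0 & \frac{3}{5} + \frac{3 i}{2} \\ \frac{3}{5} - \frac{3 i}{2} & 0 \end{pmatrix}


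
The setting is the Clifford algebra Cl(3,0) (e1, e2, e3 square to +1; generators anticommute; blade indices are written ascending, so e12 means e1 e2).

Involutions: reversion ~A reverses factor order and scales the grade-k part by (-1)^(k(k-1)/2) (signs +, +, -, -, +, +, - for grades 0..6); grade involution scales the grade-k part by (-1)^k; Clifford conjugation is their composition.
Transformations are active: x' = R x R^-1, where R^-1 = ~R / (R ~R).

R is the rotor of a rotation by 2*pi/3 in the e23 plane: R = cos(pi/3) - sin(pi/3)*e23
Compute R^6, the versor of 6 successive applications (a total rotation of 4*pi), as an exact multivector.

Rotor phase runs at HALF the rotation angle; powers of one rotor simply add phase, so after 6 steps in e23 the phase is 6*pi/3 = 2*pi and R^6 = cos(2*pi) - sin(2*pi)*e23.
cos(2*pi) = 1 and sin(2*pi) = 0, so R^6 = 1. The total rotation 4*pi is 2 full turns, so every vector returns to itself, yet the rotor is +1, back on the identity sheet (an even number of 2*pi turns).
Answer: 1


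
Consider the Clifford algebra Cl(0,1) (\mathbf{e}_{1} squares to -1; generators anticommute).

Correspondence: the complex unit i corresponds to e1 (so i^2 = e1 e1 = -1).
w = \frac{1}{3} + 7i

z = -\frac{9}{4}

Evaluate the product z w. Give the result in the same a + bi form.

In blades: z = -\frac{9}{4}, w = \frac{1}{3} + 7 e_{1}.
Distribute z over w term by term (generator squares from the signature, products reordered to ascending indices): (-\frac{9}{4})*w = -\frac{3}{4} - \frac{63}{4} e_{1}.
Sum: -\frac{3}{4} - \frac{63}{4} e_{1}; translating back through the correspondence:
Answer: -\frac{3}{4} - \frac{63}{4}i


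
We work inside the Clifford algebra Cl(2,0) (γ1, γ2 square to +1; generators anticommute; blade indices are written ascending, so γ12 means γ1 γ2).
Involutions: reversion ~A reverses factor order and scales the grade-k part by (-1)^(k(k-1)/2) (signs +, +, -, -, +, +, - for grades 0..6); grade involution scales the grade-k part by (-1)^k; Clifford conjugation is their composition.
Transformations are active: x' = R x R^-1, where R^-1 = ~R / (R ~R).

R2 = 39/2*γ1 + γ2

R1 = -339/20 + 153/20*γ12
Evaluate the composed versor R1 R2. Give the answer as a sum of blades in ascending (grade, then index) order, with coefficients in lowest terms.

Distribute over the terms of R1 (each basis-blade product reordered to ascending indices, repeated generators contracted through their squares):
(-339/20) R2 = -13221/40*γ1 - 339/20*γ2
(153/20*γ12) R2 = 153/20*γ1 - 5967/40*γ2
Summing the partial products and collecting blades:
Answer: -2583/8*γ1 - 1329/8*γ2


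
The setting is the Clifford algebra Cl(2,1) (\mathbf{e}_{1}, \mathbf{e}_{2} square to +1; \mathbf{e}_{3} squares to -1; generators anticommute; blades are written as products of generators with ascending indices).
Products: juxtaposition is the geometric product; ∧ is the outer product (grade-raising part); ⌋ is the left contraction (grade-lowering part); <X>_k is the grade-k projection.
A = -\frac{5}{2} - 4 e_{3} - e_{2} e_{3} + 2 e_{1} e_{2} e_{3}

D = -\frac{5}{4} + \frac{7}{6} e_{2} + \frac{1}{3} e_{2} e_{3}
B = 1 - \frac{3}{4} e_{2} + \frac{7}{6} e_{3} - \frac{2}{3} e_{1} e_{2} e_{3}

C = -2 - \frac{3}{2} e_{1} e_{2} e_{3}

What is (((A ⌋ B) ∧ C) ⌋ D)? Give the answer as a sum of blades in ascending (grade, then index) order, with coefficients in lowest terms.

step 1: \frac{5}{6} + \frac{2}{3} e_{1} + \frac{15}{8} e_{2} - \frac{35}{12} e_{3} - \frac{8}{3} e_{1} e_{2} + \frac{5}{3} e_{1} e_{2} e_{3}
step 2: -\frac{5}{3} - \frac{4}{3} e_{1} - \frac{15}{4} e_{2} + \frac{35}{6} e_{3} + \frac{16}{3} e_{1} e_{2} - \frac{55}{12} e_{1} e_{2} e_{3}
step 3: -\frac{55}{24} - \frac{5}{4} e_{3} - \frac{5}{9} e_{2} e_{3}
Answer: -\frac{55}{24} - \frac{5}{4} e_{3} - \frac{5}{9} e_{2} e_{3}


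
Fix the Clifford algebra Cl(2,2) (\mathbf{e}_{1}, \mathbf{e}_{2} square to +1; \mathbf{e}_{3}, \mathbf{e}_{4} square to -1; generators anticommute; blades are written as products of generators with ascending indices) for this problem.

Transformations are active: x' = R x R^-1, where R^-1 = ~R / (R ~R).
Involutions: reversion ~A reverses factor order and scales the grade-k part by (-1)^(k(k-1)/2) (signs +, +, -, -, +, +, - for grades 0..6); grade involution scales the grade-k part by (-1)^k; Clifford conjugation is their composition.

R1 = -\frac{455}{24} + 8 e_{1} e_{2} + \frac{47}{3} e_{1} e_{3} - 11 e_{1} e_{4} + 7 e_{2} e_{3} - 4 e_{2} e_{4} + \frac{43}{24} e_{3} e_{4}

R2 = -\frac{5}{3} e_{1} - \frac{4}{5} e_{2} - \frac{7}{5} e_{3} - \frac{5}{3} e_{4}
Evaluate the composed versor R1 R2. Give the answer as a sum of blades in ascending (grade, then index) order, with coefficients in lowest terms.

Distribute over the terms of R2 (each basis-blade product reordered to ascending indices, repeated generators contracted through their squares):
R1 (-\frac{5}{3} e_{1}) = \frac{2275}{72} e_{1} + \frac{40}{3} e_{2} + \frac{235}{9} e_{3} - \frac{55}{3} e_{4} - \frac{35}{3} e_{1} e_{2} e_{3} + \frac{20}{3} e_{1} e_{2} e_{4} - \frac{215}{72} e_{1} e_{3} e_{4}
R1 (-\frac{4}{5} e_{2}) = -\frac{32}{5} e_{1} + \frac{91}{6} e_{2} + \frac{28}{5} e_{3} - \frac{16}{5} e_{4} + \frac{188}{15} e_{1} e_{2} e_{3} - \frac{44}{5} e_{1} e_{2} e_{4} - \frac{43}{30} e_{2} e_{3} e_{4}
R1 (-\frac{7}{5} e_{3}) = \frac{329}{15} e_{1} + \frac{49}{5} e_{2} + \frac{637}{24} e_{3} - \frac{301}{120} e_{4} - \frac{56}{5} e_{1} e_{2} e_{3} - \frac{77}{5} e_{1} e_{3} e_{4} - \frac{28}{5} e_{2} e_{3} e_{4}
R1 (-\frac{5}{3} e_{4}) = -\frac{55}{3} e_{1} - \frac{20}{3} e_{2} + \frac{215}{72} e_{3} + \frac{2275}{72} e_{4} - \frac{40}{3} e_{1} e_{2} e_{4} - \frac{235}{9} e_{1} e_{3} e_{4} - \frac{35}{3} e_{2} e_{3} e_{4}
Summing the partial products and collecting blades:
Answer: \frac{10367}{360} e_{1} + \frac{949}{30} e_{2} + \frac{11023}{180} e_{3} + \frac{68}{9} e_{4} - \frac{31}{3} e_{1} e_{2} e_{3} - \frac{232}{15} e_{1} e_{2} e_{4} - \frac{16019}{360} e_{1} e_{3} e_{4} - \frac{187}{10} e_{2} e_{3} e_{4}


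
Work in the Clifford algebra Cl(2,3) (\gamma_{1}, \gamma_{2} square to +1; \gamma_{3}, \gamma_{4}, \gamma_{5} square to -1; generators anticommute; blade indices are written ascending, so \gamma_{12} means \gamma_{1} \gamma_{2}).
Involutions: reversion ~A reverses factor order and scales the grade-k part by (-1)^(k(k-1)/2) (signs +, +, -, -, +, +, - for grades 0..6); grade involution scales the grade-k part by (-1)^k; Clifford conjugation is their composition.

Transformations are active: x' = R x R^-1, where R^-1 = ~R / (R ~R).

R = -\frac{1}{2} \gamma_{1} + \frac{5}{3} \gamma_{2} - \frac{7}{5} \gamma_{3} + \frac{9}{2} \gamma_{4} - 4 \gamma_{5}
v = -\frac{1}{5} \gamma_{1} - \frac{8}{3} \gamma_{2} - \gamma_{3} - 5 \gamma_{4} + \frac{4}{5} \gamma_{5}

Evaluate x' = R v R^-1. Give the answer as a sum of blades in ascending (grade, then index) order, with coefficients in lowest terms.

~R = -\frac{1}{2} \gamma_{1} + \frac{5}{3} \gamma_{2} - \frac{7}{5} \gamma_{3} + \frac{9}{2} \gamma_{4} - 4 \gamma_{5}, and R ~R = -\frac{7916}{225}, so R^-1 = ~R / (-\frac{7916}{225}).
R v = \frac{898}{45} + \frac{5}{3} \gamma_{12} + \frac{11}{50} \gamma_{13} + \frac{17}{5} \gamma_{14} - \frac{6}{5} \gamma_{15} - \frac{27}{5} \gamma_{23} + \frac{11}{3} \gamma_{24} - \frac{28}{3} \gamma_{25} + \frac{23}{2} \gamma_{34} - \frac{128}{25} \gamma_{35} - \frac{82}{5} \gamma_{45}
Answer: \frac{15183}{19790} \gamma_{1} + \frac{4607}{5937} \gamma_{2} + \frac{5122}{1979} \gamma_{3} - \frac{415}{3958} \gamma_{4} + \frac{36984}{9895} \gamma_{5}


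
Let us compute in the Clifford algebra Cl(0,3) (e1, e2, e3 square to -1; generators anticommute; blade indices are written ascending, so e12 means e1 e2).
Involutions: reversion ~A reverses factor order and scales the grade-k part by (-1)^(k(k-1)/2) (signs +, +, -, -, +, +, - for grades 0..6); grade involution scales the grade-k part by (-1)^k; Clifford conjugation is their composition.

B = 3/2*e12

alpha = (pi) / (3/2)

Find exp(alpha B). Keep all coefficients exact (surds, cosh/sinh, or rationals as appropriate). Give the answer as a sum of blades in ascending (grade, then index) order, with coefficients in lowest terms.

B^2 = (3/2)^2*(e12)^2 = 9/4*(-1) = -9/4 (a basis 2-blade squares to minus the product of its generators' squares).
B^2 = -9/4 — circular case — the even/odd split gives cos and sin: l = 3/2, alpha*l = pi, so exp(alpha B) = cos(pi) + (sin(pi)/(3/2))*B = -1 + (0)*B.
Answer: -1


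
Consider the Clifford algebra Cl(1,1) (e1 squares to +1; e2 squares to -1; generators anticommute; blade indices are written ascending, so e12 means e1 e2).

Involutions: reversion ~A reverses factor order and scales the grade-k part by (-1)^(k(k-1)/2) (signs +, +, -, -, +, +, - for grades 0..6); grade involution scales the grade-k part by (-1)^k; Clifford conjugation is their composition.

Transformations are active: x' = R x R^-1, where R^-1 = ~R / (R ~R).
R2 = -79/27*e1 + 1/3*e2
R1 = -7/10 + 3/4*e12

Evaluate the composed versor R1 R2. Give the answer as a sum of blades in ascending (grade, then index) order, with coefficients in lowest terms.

Distribute over the terms of R1 (each basis-blade product reordered to ascending indices, repeated generators contracted through their squares):
(-7/10) R2 = 553/270*e1 - 7/30*e2
(3/4*e12) R2 = -1/4*e1 + 79/36*e2
Summing the partial products and collecting blades:
Answer: 971/540*e1 + 353/180*e2


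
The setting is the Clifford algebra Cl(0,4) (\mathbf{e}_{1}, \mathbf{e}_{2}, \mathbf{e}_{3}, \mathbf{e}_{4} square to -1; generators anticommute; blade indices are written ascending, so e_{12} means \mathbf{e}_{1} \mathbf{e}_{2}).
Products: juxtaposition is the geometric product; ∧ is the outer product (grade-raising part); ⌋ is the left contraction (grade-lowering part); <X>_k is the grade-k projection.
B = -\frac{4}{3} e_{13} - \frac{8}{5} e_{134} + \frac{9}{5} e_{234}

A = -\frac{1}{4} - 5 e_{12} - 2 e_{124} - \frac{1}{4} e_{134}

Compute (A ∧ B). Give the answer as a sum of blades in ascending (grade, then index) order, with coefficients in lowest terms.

step 1: \frac{1}{3} e_{13} + \frac{2}{5} e_{134} - \frac{9}{20} e_{234}
Answer: \frac{1}{3} e_{13} + \frac{2}{5} e_{134} - \frac{9}{20} e_{234}


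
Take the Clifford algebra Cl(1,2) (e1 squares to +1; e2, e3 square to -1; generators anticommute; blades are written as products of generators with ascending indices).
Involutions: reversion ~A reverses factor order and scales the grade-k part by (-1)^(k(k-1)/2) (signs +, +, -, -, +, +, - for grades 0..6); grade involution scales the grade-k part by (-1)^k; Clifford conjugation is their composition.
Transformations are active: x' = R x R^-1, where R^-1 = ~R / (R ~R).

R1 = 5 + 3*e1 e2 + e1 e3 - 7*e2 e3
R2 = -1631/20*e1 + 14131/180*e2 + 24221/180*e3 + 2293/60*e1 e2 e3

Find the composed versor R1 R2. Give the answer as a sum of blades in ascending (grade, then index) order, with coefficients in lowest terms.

Distribute over the terms of R1 (each basis-blade product reordered to ascending indices, repeated generators contracted through their squares):
(5) R2 = -1631/4*e1 + 14131/36*e2 + 24221/36*e3 + 2293/12*e1 e2 e3
(3*e1 e2) R2 = -14131/60*e1 + 4893/20*e2 + 2293/20*e3 + 24221/60*e1 e2 e3
(e1 e3) R2 = -24221/180*e1 - 2293/60*e2 + 1631/20*e3 - 14131/180*e1 e2 e3
(-7*e2 e3) R2 = 16051/60*e1 + 169547/180*e2 - 98917/180*e3 + 11417/20*e1 e2 e3
Summing the partial products and collecting blades:
Answer: -22964/45*e1 + 13868/9*e2 + 4792/15*e3 + 9784/9*e1 e2 e3


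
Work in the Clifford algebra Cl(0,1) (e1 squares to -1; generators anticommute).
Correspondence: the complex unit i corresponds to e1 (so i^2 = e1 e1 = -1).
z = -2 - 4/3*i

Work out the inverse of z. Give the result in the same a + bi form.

In blades: z = -2 - 4/3*e1.
With qbar = -2 + 4/3*e1 (scalar fixed, mapped units negated), z qbar = 52/9 (the sum of squared coefficients), so z^-1 = qbar / (52/9) = -9/26 + 3/13*e1; translating back:
Answer: -9/26 + 3/13*i


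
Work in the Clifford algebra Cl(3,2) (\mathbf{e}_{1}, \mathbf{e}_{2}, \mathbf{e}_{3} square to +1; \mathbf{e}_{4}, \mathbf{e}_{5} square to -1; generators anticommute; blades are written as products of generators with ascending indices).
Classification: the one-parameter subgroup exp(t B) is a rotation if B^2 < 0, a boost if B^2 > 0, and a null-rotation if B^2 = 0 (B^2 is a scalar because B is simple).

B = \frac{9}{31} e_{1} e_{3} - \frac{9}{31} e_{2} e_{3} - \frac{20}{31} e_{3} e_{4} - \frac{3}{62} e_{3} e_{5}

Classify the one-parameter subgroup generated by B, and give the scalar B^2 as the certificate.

B^2 term by term: the squares give (\frac{9}{31})^2*(e_{1} e_{3})^2 + (-\frac{9}{31})^2*(e_{2} e_{3})^2 + (-\frac{20}{31})^2*(e_{3} e_{4})^2 + (-\frac{3}{62})^2*(e_{3} e_{5})^2 = \frac{81}{961}*(-1) + \frac{81}{961}*(-1) + \frac{400}{961}*(+1) + \frac{9}{3844}*(+1) = \frac{1}{4} (each basis 2-blade squares to minus the product of its generators' squares); cross terms between blades sharing an index anticommute and cancel. So B^2 = \frac{1}{4}.
Answer: boost, certificate B^2 = \frac{1}{4}. Why this suffices: the scalar \frac{1}{4} survives any versor conjugation, so its sign alone determines the class however B is presented.


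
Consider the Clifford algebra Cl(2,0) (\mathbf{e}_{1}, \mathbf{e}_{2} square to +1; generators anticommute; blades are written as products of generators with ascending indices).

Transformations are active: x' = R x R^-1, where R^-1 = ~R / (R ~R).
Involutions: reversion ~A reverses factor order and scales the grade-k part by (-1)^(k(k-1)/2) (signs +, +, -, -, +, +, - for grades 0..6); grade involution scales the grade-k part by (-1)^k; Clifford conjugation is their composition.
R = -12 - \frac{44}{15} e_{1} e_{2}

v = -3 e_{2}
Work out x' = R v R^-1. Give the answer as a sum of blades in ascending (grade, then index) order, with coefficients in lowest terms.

~R = -12 + \frac{44}{15} e_{1} e_{2}, and R ~R = \frac{34336}{225}, so R^-1 = ~R / (\frac{34336}{225}).
R v = \frac{44}{5} e_{1} + 36 e_{2}
Answer: -\frac{1485}{1073} e_{1} - \frac{2856}{1073} e_{2}


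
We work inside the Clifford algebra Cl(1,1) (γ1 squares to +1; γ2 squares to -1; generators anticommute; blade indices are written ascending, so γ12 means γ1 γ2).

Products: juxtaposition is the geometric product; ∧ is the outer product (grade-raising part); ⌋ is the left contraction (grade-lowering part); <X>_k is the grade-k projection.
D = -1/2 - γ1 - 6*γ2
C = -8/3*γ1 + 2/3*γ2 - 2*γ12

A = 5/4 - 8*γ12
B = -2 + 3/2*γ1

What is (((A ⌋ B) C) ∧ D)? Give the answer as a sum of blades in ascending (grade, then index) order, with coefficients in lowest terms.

step 1: -5/2 + 15/8*γ1
step 2: -5 + 20/3*γ1 - 65/12*γ2 + 25/4*γ12
step 3: 5/2 + 5/3*γ1 + 785/24*γ2 - 1165/24*γ12
Answer: 5/2 + 5/3*γ1 + 785/24*γ2 - 1165/24*γ12


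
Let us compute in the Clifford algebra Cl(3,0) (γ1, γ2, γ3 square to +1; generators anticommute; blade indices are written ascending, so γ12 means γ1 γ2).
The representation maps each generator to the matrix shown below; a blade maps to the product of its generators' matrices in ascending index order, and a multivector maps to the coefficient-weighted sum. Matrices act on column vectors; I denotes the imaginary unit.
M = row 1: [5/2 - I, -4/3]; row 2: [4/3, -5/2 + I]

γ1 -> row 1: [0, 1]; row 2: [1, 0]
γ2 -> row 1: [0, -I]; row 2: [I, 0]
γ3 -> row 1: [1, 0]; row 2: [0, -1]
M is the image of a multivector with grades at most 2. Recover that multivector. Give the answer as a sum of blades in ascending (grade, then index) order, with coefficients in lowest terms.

Method: 1, rho(γ1), rho(γ2), rho(γ3) form a trace-orthogonal basis of the 2x2 complex matrices (tr(X Y) = 2 if X = Y, else 0), so M = m0*1 + m1*rho(γ1) + m2*rho(γ2) + m3*rho(γ3) with m0 = tr(M)/2 = 0, m1 = tr(M rho(γ1))/2 = 0, m2 = tr(M rho(γ2))/2 = -4*I/3, m3 = tr(M rho(γ3))/2 = 5/2 - I.
Multiplying table entries, the bivector images are rho(γ12) = I*rho(γ3), rho(γ13) = -I*rho(γ2), rho(γ23) = I*rho(γ1); with real blade coefficients the real parts of m0..m3 are the coefficients of 1, γ1, γ2, γ3 and the imaginary parts give the bivectors (γ23: Im m1, γ13: -Im m2, γ12: Im m3).
Answer: 5/2*γ3 - γ12 + 4/3*γ13


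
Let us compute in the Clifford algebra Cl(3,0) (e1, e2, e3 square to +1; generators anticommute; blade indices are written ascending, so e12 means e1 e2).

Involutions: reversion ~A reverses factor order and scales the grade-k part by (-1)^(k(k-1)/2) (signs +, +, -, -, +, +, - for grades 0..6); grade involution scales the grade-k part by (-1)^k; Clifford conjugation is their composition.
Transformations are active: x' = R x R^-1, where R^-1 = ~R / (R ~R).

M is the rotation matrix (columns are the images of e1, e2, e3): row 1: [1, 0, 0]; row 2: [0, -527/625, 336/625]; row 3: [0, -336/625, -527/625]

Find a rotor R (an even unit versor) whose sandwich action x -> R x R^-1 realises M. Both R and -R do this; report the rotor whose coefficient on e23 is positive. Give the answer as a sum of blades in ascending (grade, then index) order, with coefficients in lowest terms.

Method: write R = a + b12*e12 + b13*e13 + b23*e23 with a^2 + b12^2 + b13^2 + b23^2 = 1 (so R^-1 = ~R). Expanding the columns R e_j ~R gives tr M = 4a^2 - 1 and, from the antisymmetric part, M21 - M12 = -4a*b12, M13 - M31 = 4a*b13, M32 - M23 = -4a*b23.
Here tr M = -429/625, so a^2 = (1 + tr M)/4 = 49/625 and a = ±7/25. Taking a = 7/25: M21 - M12 = 0, M13 - M31 = 0, M32 - M23 = -672/625, giving b12 = 0, b13 = 0, b23 = 24/25, i.e. R = 7/25 + 24/25*e23.
Its e23 coefficient is already positive.
Answer: 7/25 + 24/25*e23. Sheet selection: the two-to-one cover makes ±R indistinguishable at the matrix level (trace -429/625), so uniqueness comes from the required sign on e23.


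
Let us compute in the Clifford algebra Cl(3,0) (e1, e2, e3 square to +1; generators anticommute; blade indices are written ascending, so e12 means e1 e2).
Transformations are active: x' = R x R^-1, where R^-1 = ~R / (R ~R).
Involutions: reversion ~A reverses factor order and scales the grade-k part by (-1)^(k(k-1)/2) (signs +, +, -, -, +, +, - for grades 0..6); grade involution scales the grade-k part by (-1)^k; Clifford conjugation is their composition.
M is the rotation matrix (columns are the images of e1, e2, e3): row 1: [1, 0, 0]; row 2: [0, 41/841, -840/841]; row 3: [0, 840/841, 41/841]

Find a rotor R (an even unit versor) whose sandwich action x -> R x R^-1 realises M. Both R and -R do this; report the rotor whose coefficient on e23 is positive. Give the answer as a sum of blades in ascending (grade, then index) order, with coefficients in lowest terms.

Method: write R = a + b12*e12 + b13*e13 + b23*e23 with a^2 + b12^2 + b13^2 + b23^2 = 1 (so R^-1 = ~R). Expanding the columns R e_j ~R gives tr M = 4a^2 - 1 and, from the antisymmetric part, M21 - M12 = -4a*b12, M13 - M31 = 4a*b13, M32 - M23 = -4a*b23.
Here tr M = 923/841, so a^2 = (1 + tr M)/4 = 441/841 and a = ±21/29. Taking a = 21/29: M21 - M12 = 0, M13 - M31 = 0, M32 - M23 = 1680/841, giving b12 = 0, b13 = 0, b23 = -20/29, i.e. R = 21/29 - 20/29*e23.
Its e23 coefficient is negative, so report the other preimage -R.
Answer: -21/29 + 20/29*e23. Key observation: the double cover Spin(3) -> SO(3) sends R and -R to the same matrix (trace 923/841 here), so the stated sign of the e23 coefficient is what selects one sheet.


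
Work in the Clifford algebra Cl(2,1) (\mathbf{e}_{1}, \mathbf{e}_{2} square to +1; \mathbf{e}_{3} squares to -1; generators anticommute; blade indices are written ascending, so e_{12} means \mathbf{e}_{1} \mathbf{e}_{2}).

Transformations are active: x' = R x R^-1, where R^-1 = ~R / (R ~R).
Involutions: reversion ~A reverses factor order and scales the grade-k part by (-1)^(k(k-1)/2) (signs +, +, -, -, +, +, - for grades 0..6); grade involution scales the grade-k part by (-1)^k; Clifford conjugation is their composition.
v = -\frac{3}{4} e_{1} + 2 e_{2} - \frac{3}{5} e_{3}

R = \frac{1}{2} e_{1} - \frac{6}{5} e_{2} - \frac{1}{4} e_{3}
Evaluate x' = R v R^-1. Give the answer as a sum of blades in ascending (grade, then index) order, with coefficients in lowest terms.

~R = \frac{1}{2} e_{1} - \frac{6}{5} e_{2} - \frac{1}{4} e_{3}, and R ~R = \frac{651}{400}, so R^-1 = ~R / (\frac{651}{400}).
R v = -\frac{117}{40} + \frac{1}{10} e_{12} - \frac{39}{80} e_{13} + \frac{61}{50} e_{23}
Answer: -\frac{909}{868} e_{1} + \frac{502}{217} e_{2} + \frac{1626}{1085} e_{3}


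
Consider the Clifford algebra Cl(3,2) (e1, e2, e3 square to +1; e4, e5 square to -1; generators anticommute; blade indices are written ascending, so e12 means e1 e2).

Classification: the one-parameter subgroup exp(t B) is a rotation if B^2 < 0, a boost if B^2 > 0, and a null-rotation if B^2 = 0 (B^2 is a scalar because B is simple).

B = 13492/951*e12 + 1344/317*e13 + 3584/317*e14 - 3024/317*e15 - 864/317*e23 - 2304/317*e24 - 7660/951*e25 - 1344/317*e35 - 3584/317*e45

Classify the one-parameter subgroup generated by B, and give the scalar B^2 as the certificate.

B^2 term by term: the squares give (13492/951)^2*(e12)^2 + (1344/317)^2*(e13)^2 + (3584/317)^2*(e14)^2 + (-3024/317)^2*(e15)^2 + (-864/317)^2*(e23)^2 + (-2304/317)^2*(e24)^2 + (-7660/951)^2*(e25)^2 + (-1344/317)^2*(e35)^2 + (-3584/317)^2*(e45)^2 = 182034064/904401*(-1) + 1806336/100489*(-1) + 12845056/100489*(+1) + 9144576/100489*(+1) + 746496/100489*(-1) + 5308416/100489*(+1) + 58675600/904401*(+1) + 1806336/100489*(+1) + 12845056/100489*(-1) = 0 (each basis 2-blade squares to minus the product of its generators' squares); cross terms between blades sharing an index anticommute and cancel; the commuting (index-disjoint) pairs give grade-4 terms 2*c*c'*(blade product), which cancel blade by blade — e1234: 6193152/100489 - 6193152/100489 = 0; e1235: -12088832/100489 + 6863360/100489 + 5225472/100489 = 0; e1245: -96710656/301467 + 54906880/301467 + 13934592/100489 = 0; e1345: -9633792/100489 + 9633792/100489 = 0; e2345: 6193152/100489 - 6193152/100489 = 0 — confirming B is simple. So B^2 = 0.
Answer: null-rotation, certificate B^2 = 0. Because 0 is invariant under every versor sandwich, the classification follows from its sign alone.


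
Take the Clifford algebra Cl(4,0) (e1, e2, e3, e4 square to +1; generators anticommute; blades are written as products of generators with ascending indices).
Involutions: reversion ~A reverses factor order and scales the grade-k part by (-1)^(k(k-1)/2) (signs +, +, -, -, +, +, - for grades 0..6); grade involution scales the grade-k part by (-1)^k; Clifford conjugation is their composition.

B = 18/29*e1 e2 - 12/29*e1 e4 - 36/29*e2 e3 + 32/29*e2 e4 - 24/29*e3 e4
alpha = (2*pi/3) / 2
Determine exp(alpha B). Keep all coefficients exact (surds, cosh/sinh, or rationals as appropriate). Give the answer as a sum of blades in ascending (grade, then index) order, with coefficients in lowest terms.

B^2 term by term: the squares give (18/29)^2*(e1 e2)^2 + (-12/29)^2*(e1 e4)^2 + (-36/29)^2*(e2 e3)^2 + (32/29)^2*(e2 e4)^2 + (-24/29)^2*(e3 e4)^2 = 324/841*(-1) + 144/841*(-1) + 1296/841*(-1) + 1024/841*(-1) + 576/841*(-1) = -4 (each basis 2-blade squares to minus the product of its generators' squares); cross terms between blades sharing an index anticommute and cancel; the commuting (index-disjoint) pairs give grade-4 terms 2*c*c'*(blade product), which cancel blade by blade — e1 e2 e3 e4: -864/841 + 864/841 = 0 — confirming B is simple. So B^2 = -4.
B^2 = -4 — a negative square means the series sums to a rotation: l = 2, alpha*l = 2*pi/3, so exp(alpha B) = cos(2*pi/3) + (sin(2*pi/3)/2)*B = -1/2 + (sqrt(3)/4)*B.
Answer: -1/2 + 9*sqrt(3)/58*e1 e2 - 3*sqrt(3)/29*e1 e4 - 9*sqrt(3)/29*e2 e3 + 8*sqrt(3)/29*e2 e4 - 6*sqrt(3)/29*e3 e4


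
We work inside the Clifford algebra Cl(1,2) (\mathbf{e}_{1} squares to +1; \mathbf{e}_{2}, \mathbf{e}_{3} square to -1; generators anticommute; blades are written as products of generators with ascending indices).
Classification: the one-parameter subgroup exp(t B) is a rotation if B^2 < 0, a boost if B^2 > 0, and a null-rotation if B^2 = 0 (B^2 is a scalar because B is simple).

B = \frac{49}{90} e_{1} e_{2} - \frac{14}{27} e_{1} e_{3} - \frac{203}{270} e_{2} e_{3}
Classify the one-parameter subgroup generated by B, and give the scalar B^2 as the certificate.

B^2 term by term: the squares give (\frac{49}{90})^2*(e_{1} e_{2})^2 + (-\frac{14}{27})^2*(e_{1} e_{3})^2 + (-\frac{203}{270})^2*(e_{2} e_{3})^2 = \frac{2401}{8100}*(+1) + \frac{196}{729}*(+1) + \frac{41209}{72900}*(-1) = 0 (each basis 2-blade squares to minus the product of its generators' squares); cross terms between blades sharing an index anticommute and cancel. So B^2 = 0.
Answer: null-rotation, certificate B^2 = 0. No conjugation can change B^2 = 0; the sign gives the class.


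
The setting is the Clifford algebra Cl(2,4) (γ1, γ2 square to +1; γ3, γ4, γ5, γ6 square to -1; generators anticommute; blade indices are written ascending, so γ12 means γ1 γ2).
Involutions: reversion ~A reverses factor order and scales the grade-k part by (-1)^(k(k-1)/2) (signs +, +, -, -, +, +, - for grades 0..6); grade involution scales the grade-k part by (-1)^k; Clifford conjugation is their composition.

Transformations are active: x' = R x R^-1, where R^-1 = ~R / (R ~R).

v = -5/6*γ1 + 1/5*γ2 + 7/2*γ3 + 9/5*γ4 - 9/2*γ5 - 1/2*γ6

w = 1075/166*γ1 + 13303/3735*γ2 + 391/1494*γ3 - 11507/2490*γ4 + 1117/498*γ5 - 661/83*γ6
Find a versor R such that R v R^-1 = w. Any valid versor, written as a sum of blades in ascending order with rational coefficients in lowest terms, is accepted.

Why this works: both vectors square to -3173/90, so q(v) = q(w) and R = v + w = 1405/249*γ1 + 2810/747*γ2 + 2810/747*γ3 - 1405/498*γ4 - 562/249*γ5 - 1405/166*γ6 carries v to w — its own direction survives, the complement (v - w)/2 flips.
Answer: 1405/249*γ1 + 2810/747*γ2 + 2810/747*γ3 - 1405/498*γ4 - 562/249*γ5 - 1405/166*γ6


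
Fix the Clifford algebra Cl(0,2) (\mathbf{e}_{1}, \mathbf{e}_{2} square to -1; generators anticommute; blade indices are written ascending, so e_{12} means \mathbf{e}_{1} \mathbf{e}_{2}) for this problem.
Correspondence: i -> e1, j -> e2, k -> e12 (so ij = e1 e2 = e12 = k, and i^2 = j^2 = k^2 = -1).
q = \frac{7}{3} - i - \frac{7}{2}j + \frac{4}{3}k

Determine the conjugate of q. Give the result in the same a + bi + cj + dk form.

In blades: q = \frac{7}{3} - e_{1} - \frac{7}{2} e_{2} + \frac{4}{3} e_{12}.
Conjugation here is Clifford conjugation: the scalar is fixed and the grade-1 and grade-2 blades all flip sign, giving \frac{7}{3} + e_{1} + \frac{7}{2} e_{2} - \frac{4}{3} e_{12}; translating back:
Answer: \frac{7}{3} + i + \frac{7}{2}j - \frac{4}{3}k


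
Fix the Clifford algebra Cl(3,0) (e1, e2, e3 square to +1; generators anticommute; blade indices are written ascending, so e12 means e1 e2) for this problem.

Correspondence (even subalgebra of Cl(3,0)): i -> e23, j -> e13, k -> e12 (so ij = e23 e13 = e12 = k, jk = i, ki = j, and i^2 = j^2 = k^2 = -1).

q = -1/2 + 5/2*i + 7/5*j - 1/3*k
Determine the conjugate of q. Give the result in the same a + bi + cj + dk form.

In blades: q = -1/2 - 1/3*e12 + 7/5*e13 + 5/2*e23.
Quaternion conjugation is reversion on the even subalgebra: the scalar is fixed and every grade-2 blade flips sign, giving -1/2 + 1/3*e12 - 7/5*e13 - 5/2*e23; translating back:
Answer: -1/2 - 5/2*i - 7/5*j + 1/3*k


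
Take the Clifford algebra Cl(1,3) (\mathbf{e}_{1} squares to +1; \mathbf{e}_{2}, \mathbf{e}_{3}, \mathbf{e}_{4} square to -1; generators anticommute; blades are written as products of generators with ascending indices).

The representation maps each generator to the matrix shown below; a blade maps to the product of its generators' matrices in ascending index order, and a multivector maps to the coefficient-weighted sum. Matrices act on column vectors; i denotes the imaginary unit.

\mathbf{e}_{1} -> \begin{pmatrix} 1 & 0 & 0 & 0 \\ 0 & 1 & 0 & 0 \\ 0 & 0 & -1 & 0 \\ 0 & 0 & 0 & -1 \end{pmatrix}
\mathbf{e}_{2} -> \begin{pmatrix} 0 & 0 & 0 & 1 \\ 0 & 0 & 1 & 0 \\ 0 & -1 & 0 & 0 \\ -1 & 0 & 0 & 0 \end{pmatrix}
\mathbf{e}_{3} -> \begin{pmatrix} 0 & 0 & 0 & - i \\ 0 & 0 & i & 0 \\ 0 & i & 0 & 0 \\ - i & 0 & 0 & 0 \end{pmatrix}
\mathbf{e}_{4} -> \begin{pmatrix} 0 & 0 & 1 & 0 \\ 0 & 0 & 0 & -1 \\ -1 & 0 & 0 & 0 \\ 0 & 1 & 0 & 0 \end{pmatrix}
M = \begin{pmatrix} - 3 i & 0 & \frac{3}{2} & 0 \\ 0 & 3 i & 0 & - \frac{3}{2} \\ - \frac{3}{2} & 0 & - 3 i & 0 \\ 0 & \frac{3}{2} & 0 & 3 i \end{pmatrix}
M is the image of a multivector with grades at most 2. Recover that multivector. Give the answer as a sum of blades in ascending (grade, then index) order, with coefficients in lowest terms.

Method: the blade images are trace-orthogonal — tr(rho(e_A) rho(e_B)^-1) = 4 if A = B and 0 otherwise — and rho(e_A)^-1 = (e_A)^2 * rho(e_A) with (e_A)^2 = +1 or -1, so the coefficient of e_A in the preimage is (e_A)^2 * tr(M rho(e_A))/4.
Nonzero projections over blades of grade <= 2: e_{4}: (e_{4})^2 = -1, tr(M rho(e_{4})) = -6, coefficient \frac{3}{2}; e_{2} e_{3}: (e_{2} e_{3})^2 = -1, tr(M rho(e_{2} e_{3})) = -12, coefficient 3. Every other blade of grade <= 2 projects to 0.
Answer: \frac{3}{2} e_{4} + 3 e_{2} e_{3}


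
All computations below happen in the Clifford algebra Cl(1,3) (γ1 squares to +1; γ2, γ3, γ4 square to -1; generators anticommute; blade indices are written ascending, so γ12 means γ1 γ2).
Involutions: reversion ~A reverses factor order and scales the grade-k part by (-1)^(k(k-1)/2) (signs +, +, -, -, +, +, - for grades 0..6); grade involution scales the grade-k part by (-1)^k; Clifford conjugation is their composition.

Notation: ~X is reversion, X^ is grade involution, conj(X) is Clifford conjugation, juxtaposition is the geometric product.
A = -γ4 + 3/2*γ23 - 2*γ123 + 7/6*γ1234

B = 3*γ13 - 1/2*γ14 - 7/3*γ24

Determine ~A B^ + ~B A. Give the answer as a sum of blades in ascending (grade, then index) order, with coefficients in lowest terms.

first term: 1/2*γ1 - 11/3*γ2 + 9/2*γ12 - 49/18*γ13 - 7/12*γ23 - 7/2*γ24 + 7/2*γ34 - 23/3*γ134 - γ234 + 3/4*γ1234
second term: 1/2*γ1 - 11/3*γ2 - 9/2*γ12 + 49/18*γ13 + 7/12*γ23 + 7/2*γ24 - 7/2*γ34 + 23/3*γ134 + γ234 + 3/4*γ1234
Answer: γ1 - 22/3*γ2 + 3/2*γ1234


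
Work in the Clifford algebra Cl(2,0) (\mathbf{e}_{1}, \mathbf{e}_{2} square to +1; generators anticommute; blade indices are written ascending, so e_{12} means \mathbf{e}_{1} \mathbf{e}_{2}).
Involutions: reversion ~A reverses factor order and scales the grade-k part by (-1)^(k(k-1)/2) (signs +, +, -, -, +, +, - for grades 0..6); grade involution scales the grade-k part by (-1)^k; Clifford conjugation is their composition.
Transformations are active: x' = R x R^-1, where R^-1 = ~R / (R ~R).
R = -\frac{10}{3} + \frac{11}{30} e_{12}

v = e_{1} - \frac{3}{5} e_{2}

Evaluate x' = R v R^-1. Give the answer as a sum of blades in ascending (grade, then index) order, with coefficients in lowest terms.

~R = -\frac{10}{3} - \frac{11}{30} e_{12}, and R ~R = \frac{10121}{900}, so R^-1 = ~R / (\frac{10121}{900}).
R v = -\frac{533}{150} e_{1} + \frac{49}{30} e_{2}
Answer: \frac{11199}{10121} e_{1} - \frac{18637}{50605} e_{2}


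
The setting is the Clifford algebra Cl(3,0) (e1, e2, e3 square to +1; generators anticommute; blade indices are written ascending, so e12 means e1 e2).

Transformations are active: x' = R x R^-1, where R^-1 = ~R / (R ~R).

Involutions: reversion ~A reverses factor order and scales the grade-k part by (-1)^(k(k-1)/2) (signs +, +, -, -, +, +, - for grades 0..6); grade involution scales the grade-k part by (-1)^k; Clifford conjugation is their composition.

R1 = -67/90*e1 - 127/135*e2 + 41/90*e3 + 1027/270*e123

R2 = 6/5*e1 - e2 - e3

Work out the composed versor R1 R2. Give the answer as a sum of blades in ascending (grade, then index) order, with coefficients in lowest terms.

Distribute over the terms of R2 (each basis-blade product reordered to ascending indices, repeated generators contracted through their squares):
R1 (6/5*e1) = -67/75 + 254/225*e12 - 41/75*e13 + 1027/225*e23
R1 (-e2) = 127/135 + 67/90*e12 + 1027/270*e13 + 41/90*e23
R1 (-e3) = -41/90 - 1027/270*e12 + 67/90*e13 + 127/135*e23
Summing the partial products and collecting blades:
Answer: -551/1350 - 1303/675*e12 + 2701/675*e13 + 8047/1350*e23


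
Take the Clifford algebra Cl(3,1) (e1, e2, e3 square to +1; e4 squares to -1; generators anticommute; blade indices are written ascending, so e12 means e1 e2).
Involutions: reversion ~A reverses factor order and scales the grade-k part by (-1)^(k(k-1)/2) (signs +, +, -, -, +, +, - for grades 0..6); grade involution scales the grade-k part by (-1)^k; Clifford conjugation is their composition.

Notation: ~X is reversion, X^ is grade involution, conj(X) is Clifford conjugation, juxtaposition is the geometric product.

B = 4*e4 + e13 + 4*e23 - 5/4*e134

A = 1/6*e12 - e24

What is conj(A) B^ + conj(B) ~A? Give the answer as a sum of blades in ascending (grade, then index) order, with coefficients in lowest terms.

first term: 4*e2 - 2/3*e13 + 1/6*e23 + 4*e34 + 5/4*e123 + 2/3*e124 + 5/24*e234 - e1234
second term: -4*e2 - 2/3*e13 + 1/6*e23 + 4*e34 + 5/4*e123 + 2/3*e124 + 5/24*e234 + e1234
Answer: -4/3*e13 + 1/3*e23 + 8*e34 + 5/2*e123 + 4/3*e124 + 5/12*e234


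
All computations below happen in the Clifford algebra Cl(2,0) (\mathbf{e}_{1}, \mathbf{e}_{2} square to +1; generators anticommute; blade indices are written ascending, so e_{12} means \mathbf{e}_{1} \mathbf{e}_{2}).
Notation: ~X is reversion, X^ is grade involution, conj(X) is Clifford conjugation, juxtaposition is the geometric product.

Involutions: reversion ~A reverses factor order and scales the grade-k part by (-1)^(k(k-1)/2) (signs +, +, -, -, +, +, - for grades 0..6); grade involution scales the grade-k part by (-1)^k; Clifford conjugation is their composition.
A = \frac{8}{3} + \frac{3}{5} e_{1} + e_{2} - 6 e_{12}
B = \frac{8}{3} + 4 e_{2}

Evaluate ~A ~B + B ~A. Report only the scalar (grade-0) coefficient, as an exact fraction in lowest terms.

first term: \frac{100}{9} + \frac{128}{5} e_{1} + \frac{40}{3} e_{2} + \frac{92}{5} e_{12}
second term: \frac{100}{9} - \frac{112}{5} e_{1} + \frac{40}{3} e_{2} + \frac{68}{5} e_{12}
Answer: \frac{200}{9}


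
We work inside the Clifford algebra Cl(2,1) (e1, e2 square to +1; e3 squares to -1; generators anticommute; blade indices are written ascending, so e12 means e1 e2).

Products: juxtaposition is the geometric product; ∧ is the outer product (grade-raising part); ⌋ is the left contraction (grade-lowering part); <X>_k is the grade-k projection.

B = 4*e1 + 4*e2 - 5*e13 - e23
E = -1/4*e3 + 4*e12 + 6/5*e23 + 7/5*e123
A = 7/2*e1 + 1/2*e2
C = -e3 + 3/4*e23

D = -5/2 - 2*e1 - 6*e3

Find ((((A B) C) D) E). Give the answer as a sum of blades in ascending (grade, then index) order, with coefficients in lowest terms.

step 1: 16 - 18*e3 + 12*e12 - e123
step 2: -18 - 3/4*e1 - 27/2*e2 - 16*e3 - e12 + 9*e13 + 12*e23 - 12*e123
step 3: -99/2 + 735/8*e1 + 415/4*e2 + 166*e3 - 193/2*e12 - 50*e13 + 75*e23 + 12*e123
step 4: 5343/10 - 3081/10*e1 + 13109/20*e2 + 8959/40*e3 - 2437/5*e12 - 93443/160*e13 - 12537/80*e23 + 29163/40*e123
Answer: 5343/10 - 3081/10*e1 + 13109/20*e2 + 8959/40*e3 - 2437/5*e12 - 93443/160*e13 - 12537/80*e23 + 29163/40*e123


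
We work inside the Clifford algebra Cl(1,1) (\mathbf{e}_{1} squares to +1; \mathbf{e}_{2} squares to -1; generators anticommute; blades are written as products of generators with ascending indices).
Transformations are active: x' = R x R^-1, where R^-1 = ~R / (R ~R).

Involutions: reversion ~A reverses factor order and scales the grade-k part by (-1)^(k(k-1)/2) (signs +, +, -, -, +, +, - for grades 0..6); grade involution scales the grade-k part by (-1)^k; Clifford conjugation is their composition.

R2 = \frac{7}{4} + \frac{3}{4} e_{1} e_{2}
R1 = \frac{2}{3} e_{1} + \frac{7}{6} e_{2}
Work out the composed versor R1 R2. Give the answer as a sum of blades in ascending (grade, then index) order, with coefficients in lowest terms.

Distribute over the terms of R1 (each basis-blade product reordered to ascending indices, repeated generators contracted through their squares):
(\frac{2}{3} e_{1}) R2 = \frac{7}{6} e_{1} + \frac{1}{2} e_{2}
(\frac{7}{6} e_{2}) R2 = \frac{7}{8} e_{1} + \frac{49}{24} e_{2}
Summing the partial products and collecting blades:
Answer: \frac{49}{24} e_{1} + \frac{61}{24} e_{2}


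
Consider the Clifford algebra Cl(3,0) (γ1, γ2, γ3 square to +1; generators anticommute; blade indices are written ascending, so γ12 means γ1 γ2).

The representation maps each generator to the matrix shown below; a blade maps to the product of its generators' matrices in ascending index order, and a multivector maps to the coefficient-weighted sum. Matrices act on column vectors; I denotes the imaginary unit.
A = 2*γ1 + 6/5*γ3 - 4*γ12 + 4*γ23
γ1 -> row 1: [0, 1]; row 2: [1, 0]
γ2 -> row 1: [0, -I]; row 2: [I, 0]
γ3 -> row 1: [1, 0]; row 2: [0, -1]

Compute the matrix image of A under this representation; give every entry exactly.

Bivector images (products of the table entries): rho(γ12) = rho(γ1)rho(γ2) = row 1: [I, 0]; row 2: [0, -I]; rho(γ23) = rho(γ2)rho(γ3) = row 1: [0, I]; row 2: [I, 0].
M = (2)*rho(γ1) + (6/5)*rho(γ3) + (-4)*rho(γ12) + (4)*rho(γ23), summed entrywise:
Answer: row 1: [6/5 - 4*I, 2 + 4*I]; row 2: [2 + 4*I, -6/5 + 4*I]


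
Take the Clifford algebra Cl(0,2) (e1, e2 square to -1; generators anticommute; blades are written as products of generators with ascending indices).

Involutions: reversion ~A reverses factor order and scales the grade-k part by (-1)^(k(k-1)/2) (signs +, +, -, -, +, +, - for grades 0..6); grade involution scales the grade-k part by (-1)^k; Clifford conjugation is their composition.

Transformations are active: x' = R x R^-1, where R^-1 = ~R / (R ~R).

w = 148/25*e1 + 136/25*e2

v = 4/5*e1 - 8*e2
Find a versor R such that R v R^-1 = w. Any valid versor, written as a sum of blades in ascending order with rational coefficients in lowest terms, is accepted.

A norm check does it: q(v) = q(w) = -1616/25, hence R = v + w = 168/25*e1 - 64/25*e2 realises the map — parallel part kept, (v - w)/2 negated, v carried to w.
Answer: 168/25*e1 - 64/25*e2


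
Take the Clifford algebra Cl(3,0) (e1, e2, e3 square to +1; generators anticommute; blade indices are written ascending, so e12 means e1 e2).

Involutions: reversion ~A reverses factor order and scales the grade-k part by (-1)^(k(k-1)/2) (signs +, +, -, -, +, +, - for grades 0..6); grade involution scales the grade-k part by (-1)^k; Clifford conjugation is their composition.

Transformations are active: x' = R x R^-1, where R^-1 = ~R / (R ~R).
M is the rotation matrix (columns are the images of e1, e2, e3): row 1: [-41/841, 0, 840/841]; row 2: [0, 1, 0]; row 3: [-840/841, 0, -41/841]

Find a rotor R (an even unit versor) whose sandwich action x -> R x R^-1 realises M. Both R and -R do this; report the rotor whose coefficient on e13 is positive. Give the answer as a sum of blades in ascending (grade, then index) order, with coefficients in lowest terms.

Method: write R = a + b12*e12 + b13*e13 + b23*e23 with a^2 + b12^2 + b13^2 + b23^2 = 1 (so R^-1 = ~R). Expanding the columns R e_j ~R gives tr M = 4a^2 - 1 and, from the antisymmetric part, M21 - M12 = -4a*b12, M13 - M31 = 4a*b13, M32 - M23 = -4a*b23.
Here tr M = 759/841, so a^2 = (1 + tr M)/4 = 400/841 and a = ±20/29. Taking a = 20/29: M21 - M12 = 0, M13 - M31 = 1680/841, M32 - M23 = 0, giving b12 = 0, b13 = 21/29, b23 = 0, i.e. R = 20/29 + 21/29*e13.
Its e13 coefficient is already positive.
Answer: 20/29 + 21/29*e13. Sheet selection: the two-to-one cover makes ±R indistinguishable at the matrix level (trace 759/841), so uniqueness comes from the required sign on e13.
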